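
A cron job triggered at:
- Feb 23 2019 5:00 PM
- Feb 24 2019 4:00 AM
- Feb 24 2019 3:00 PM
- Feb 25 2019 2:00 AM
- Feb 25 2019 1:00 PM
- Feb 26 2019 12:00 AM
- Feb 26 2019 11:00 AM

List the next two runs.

Spacing: 11, 11, 11, 11, 11, 11 h — constant 11 h.
Feb 26 2019 11:00 AM + 11 h = Feb 26 2019 10:00 PM.
Feb 26 2019 10:00 PM + 11 h = Feb 27 2019 9:00 AM.

Feb 26 2019 10:00 PM, Feb 27 2019 9:00 AM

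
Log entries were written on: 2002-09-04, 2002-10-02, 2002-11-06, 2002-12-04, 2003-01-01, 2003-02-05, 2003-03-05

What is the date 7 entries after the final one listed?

2003-10-01

All dates are Wednesdays, 28, 35, 28, 28, 35, 28 days apart.
Specifically, the 1st Wednesday of each month.
April 2003 — 1st Wednesday is 2003-04-02.
1st Wednesday of May 2003: 2003-05-07.
1st Wednesday of June 2003: 2003-06-04.
1st Wednesday of July 2003: 2003-07-02.
1st Wednesday of August 2003: 2003-08-06.
September 2003 — 1st Wednesday is 2003-09-03.
1st Wednesday of October 2003: 2003-10-01.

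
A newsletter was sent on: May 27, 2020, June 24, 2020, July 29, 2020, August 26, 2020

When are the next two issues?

September 30, 2020; October 28, 2020

All Wednesdays; the gaps (28, 35, 28) vary with month length.
This is the last Wednesday of each month.
September 2020 ends with Wednesday September 30, 2020.
Last Wednesday of October 2020: October 28, 2020.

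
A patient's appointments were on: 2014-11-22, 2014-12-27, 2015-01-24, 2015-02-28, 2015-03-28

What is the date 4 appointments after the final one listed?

All dates are Saturdays, 35, 28, 35, 28 days apart.
Specifically, the 4th Saturday of each month.
April 2015 — 4th Saturday is 2015-04-25.
4th Saturday of May 2015: 2015-05-23.
June 2015 — 4th Saturday is 2015-06-27.
July 2015 — 4th Saturday is 2015-07-25.

2015-07-25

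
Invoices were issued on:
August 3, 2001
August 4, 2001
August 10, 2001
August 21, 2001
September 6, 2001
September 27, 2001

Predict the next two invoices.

Gaps: 1, 6, 11, 16, 21 days — each gap is 5 larger than the previous one.
Next gap: 26 days. September 27, 2001 + 26 days = October 23, 2001.
Next gap: 31 days. October 23, 2001 + 31 days = November 23, 2001.

October 23, 2001; November 23, 2001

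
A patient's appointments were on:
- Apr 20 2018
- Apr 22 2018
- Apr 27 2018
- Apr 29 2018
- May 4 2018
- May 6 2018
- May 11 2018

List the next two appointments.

The gap pattern 2, 5, 2, 5, 2, 5 repeats every 2 events.
These are the Fridays and Sundays of each week.
Next Sunday: May 13 2018.
Next Friday: May 18 2018.

May 13 2018, May 18 2018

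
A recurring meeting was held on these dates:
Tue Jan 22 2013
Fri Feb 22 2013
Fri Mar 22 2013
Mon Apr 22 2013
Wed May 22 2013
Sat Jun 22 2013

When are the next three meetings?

Mon Jul 22 2013, Thu Aug 22 2013, Sun Sep 22 2013

Each date is the 22nd; the gaps (31, 28, 31, 30, 31) track the month lengths.
The rule is the 22nd of each month.
Next: July 2013 → Mon Jul 22 2013.
Next: August 2013 → Thu Aug 22 2013.
September 2013: Sun Sep 22 2013.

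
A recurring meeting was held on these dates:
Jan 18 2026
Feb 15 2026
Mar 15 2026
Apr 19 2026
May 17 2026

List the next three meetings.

Jun 21 2026, Jul 19 2026, Aug 16 2026

Gaps: 28, 28, 35, 28 days — a mix of 28 and 35. Every date is a Sunday.
Each is the 3rd Sunday of its month.
3rd Sunday of June 2026: Jun 21 2026.
3rd Sunday of July 2026: Jul 19 2026.
3rd Sunday of August 2026: Aug 16 2026.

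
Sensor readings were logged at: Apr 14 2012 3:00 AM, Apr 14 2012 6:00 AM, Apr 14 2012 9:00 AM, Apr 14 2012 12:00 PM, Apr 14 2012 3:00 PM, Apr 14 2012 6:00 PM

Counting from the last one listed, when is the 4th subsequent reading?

Gaps: 3, 3, 3, 3, 3 hours — each event is 3 hours after the previous one.
Apr 14 2012 6:00 PM + 3 h = Apr 14 2012 9:00 PM.
Apr 14 2012 9:00 PM + 3 h = Apr 15 2012 12:00 AM.
Apr 15 2012 12:00 AM + 3 h = Apr 15 2012 3:00 AM.
Apr 15 2012 3:00 AM + 3 h = Apr 15 2012 6:00 AM.

Apr 15 2012 6:00 AM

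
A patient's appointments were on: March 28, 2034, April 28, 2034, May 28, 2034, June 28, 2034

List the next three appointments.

July 28, 2034; August 28, 2034; September 28, 2034

Each date is the 28th; the gaps (31, 30, 31) track the month lengths.
The rule is the 28th of each month.
Next: July 2034 → July 28, 2034.
August 2034: August 28, 2034.
September 2034: September 28, 2034.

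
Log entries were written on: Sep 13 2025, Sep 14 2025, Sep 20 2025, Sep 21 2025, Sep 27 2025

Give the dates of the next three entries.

Sep 28 2025, Oct 4 2025, Oct 5 2025

Gaps: 1, 6, 1, 6 days — not constant, but cyclic with period 2.
The events fall on every Saturday and Sunday.
Next Sunday: Sep 28 2025.
Next Saturday: Oct 4 2025.
Next Sunday: Oct 5 2025.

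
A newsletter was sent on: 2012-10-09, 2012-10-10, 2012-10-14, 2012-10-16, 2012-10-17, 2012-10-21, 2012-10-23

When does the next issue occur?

2012-10-24

Every event lands on a Tuesday or Wednesday or Sunday (gaps cycle 1, 4, 2, 1, 4, 2).
So the schedule is: every Tuesday, Wednesday and Sunday.
The following Wednesday is 2012-10-24.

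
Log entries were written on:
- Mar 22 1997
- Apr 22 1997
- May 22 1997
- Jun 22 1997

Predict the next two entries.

Each date is the 22nd; the gaps (31, 30, 31) track the month lengths.
The rule is the 22nd of each month.
Next: July 1997 → Jul 22 1997.
Next: August 1997 → Aug 22 1997.

Jul 22 1997, Aug 22 1997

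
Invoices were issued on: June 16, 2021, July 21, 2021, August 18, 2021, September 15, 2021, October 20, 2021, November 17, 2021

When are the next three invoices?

These are Wednesdays at 28- or 35-day spacing (35, 28, 28, 35, 28).
The pattern: 3rd Wednesday of the month.
3rd Wednesday of December 2021: December 15, 2021.
3rd Wednesday of January 2022: January 19, 2022.
February 2022 — 3rd Wednesday is February 16, 2022.

December 15, 2021; January 19, 2022; February 16, 2022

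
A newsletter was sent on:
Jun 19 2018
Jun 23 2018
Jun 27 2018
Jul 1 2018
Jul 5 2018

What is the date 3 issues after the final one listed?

Jul 17 2018

Gaps between consecutive events: 4, 4, 4, 4 days — a constant 4-day interval.
Jul 5 2018 + 4 days = Jul 9 2018.
Jul 9 2018 + 4 days = Jul 13 2018.
Jul 13 2018 + 4 days = Jul 17 2018.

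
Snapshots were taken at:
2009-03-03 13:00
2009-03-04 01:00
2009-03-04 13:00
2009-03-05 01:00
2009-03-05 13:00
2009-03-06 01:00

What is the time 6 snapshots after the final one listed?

2009-03-09 01:00

The interval is a steady 12 hours (12, 12, 12, 12, 12).
2009-03-06 01:00 + 12 h = 2009-03-06 13:00.
2009-03-06 13:00 + 12 h = 2009-03-07 01:00.
2009-03-07 01:00 + 12 h = 2009-03-07 13:00.
2009-03-07 13:00 + 12 h = 2009-03-08 01:00.
2009-03-08 01:00 + 12 h = 2009-03-08 13:00.
2009-03-08 13:00 + 12 h = 2009-03-09 01:00.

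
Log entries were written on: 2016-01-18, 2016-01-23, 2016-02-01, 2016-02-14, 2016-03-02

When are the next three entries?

2016-03-23, 2016-04-17, 2016-05-16

Gaps: 5, 9, 13, 17 days — each gap is 4 larger than the previous one.
Next gap: 21 days. 2016-03-02 + 21 days = 2016-03-23.
Next gap: 25 days. 2016-03-23 + 25 days = 2016-04-17.
Next gap: 29 days. 2016-04-17 + 29 days = 2016-05-16.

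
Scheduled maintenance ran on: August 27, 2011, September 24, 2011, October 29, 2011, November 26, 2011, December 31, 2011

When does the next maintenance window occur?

These are Saturdays with 28, 35, 28, 35-day gaps.
Each is the final Saturday of its month — October 29, 2011 is past the 28th, so '4th Saturday' doesn't fit.
January 2012 ends with Saturday January 28, 2012.

January 28, 2012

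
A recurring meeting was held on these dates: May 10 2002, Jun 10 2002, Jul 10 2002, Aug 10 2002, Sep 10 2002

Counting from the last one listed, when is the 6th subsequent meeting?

Each date is the 10th; the gaps (31, 30, 31, 31) track the month lengths.
The rule is the 10th of each month.
Next: October 2002 → Oct 10 2002.
November 2002: Nov 10 2002.
December 2002: Dec 10 2002.
Next: January 2003 → Jan 10 2003.
Next: February 2003 → Feb 10 2003.
Next: March 2003 → Mar 10 2003.

Mar 10 2003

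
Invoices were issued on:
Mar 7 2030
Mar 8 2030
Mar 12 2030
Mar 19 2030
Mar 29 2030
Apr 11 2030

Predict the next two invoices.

Apr 27 2030, May 16 2030

Intervals are 1, 4, 7, 10, 13 days — an arithmetic progression with common difference 3.
Next gap: 16 days. Apr 11 2030 + 16 days = Apr 27 2030.
Next gap: 19 days. Apr 27 2030 + 19 days = May 16 2030.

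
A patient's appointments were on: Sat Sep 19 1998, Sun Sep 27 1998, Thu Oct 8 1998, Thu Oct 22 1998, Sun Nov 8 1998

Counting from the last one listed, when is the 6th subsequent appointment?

Thu Apr 22 1999

Intervals are 8, 11, 14, 17 days — an arithmetic progression with common difference 3.
Next gap: 20 days. Sun Nov 8 1998 + 20 days = Sat Nov 28 1998.
Next gap: 23 days. Sat Nov 28 1998 + 23 days = Mon Dec 21 1998.
Next gap: 26 days. Mon Dec 21 1998 + 26 days = Sat Jan 16 1999.
Next gap: 29 days. Sat Jan 16 1999 + 29 days = Sun Feb 14 1999.
Next gap: 32 days. Sun Feb 14 1999 + 32 days = Thu Mar 18 1999.
Next gap: 35 days. Thu Mar 18 1999 + 35 days = Thu Apr 22 1999.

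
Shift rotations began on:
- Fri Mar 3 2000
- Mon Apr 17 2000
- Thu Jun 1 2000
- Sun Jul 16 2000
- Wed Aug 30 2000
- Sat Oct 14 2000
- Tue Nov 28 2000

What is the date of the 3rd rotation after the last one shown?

Every event comes 45 days after the last (45, 45, 45, 45, 45, 45).
Tue Nov 28 2000 + 45 days = Fri Jan 12 2001.
Fri Jan 12 2001 + 45 days = Mon Feb 26 2001.
Mon Feb 26 2001 + 45 days = Thu Apr 12 2001.

Thu Apr 12 2001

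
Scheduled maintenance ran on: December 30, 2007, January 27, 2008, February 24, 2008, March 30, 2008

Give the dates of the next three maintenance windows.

All Sundays; the gaps (28, 28, 35) vary with month length.
This is the last Sunday of each month.
Last Sunday of April 2008: April 27, 2008.
May 2008 ends with Sunday May 25, 2008.
Last Sunday of June 2008: June 29, 2008.

April 27, 2008; May 25, 2008; June 29, 2008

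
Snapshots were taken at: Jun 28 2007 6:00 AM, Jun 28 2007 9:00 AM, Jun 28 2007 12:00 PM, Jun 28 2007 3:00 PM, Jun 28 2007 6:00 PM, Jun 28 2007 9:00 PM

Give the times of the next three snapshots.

Jun 29 2007 12:00 AM, Jun 29 2007 3:00 AM, Jun 29 2007 6:00 AM

Spacing: 3, 3, 3, 3, 3 h — constant 3 h.
Jun 28 2007 9:00 PM + 3 h = Jun 29 2007 12:00 AM.
Jun 29 2007 12:00 AM + 3 h = Jun 29 2007 3:00 AM.
Jun 29 2007 3:00 AM + 3 h = Jun 29 2007 6:00 AM.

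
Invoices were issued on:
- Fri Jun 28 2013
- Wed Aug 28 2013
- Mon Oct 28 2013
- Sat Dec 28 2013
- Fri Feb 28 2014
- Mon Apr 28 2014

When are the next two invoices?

Sat Jun 28 2014, Thu Aug 28 2014

Gaps: 61, 61, 61, 62, 59 days — not constant. Every event is on the 28th of the month.
Pattern: the 28th of every 2 months.
June 2014: Sat Jun 28 2014.
August 2014: Thu Aug 28 2014.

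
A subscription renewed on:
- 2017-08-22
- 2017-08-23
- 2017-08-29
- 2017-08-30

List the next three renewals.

2017-09-05, 2017-09-06, 2017-09-12

Gaps: 1, 6, 1 days — not constant, but cyclic with period 2.
The events fall on every Tuesday and Wednesday.
Next Tuesday: 2017-09-05.
The following Wednesday is 2017-09-06.
Next Tuesday: 2017-09-12.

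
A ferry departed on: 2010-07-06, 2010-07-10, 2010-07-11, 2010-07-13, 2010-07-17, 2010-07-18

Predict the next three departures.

The gap pattern 4, 1, 2, 4, 1 repeats every 3 events.
These are the Tuesdays, Saturdays and Sundays of each week.
Next Tuesday: 2010-07-20.
Next Saturday: 2010-07-24.
The following Sunday is 2010-07-25.

2010-07-20, 2010-07-24, 2010-07-25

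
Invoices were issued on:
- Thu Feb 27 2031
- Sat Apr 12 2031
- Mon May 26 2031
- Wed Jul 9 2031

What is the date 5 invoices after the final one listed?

Gaps between consecutive events: 44, 44, 44 days — a constant 44-day interval.
Wed Jul 9 2031 + 44 days = Fri Aug 22 2031.
Fri Aug 22 2031 + 44 days = Sun Oct 5 2031.
Sun Oct 5 2031 + 44 days = Tue Nov 18 2031.
Tue Nov 18 2031 + 44 days = Thu Jan 1 2032.
Thu Jan 1 2032 + 44 days = Sat Feb 14 2032.

Sat Feb 14 2032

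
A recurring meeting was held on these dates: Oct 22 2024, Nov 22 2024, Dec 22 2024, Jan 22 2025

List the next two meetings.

Each date is the 22nd; the gaps (31, 30, 31) track the month lengths.
The rule is the 22nd of each month.
Next: February 2025 → Feb 22 2025.
Next: March 2025 → Mar 22 2025.

Feb 22 2025, Mar 22 2025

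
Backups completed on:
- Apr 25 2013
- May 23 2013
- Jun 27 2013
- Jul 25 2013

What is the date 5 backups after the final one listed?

These are Thursdays at 28- or 35-day spacing (28, 35, 28).
The pattern: 4th Thursday of the month.
August 2013 — 4th Thursday is Aug 22 2013.
September 2013 — 4th Thursday is Sep 26 2013.
October 2013 — 4th Thursday is Oct 24 2013.
4th Thursday of November 2013: Nov 28 2013.
December 2013 — 4th Thursday is Dec 26 2013.

Dec 26 2013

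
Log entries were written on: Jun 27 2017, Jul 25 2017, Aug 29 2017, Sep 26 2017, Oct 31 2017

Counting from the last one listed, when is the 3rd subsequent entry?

These are Tuesdays with 28, 35, 28, 35-day gaps.
Each is the final Tuesday of its month — Aug 29 2017 is past the 28th, so '4th Tuesday' doesn't fit.
Last Tuesday of November 2017: Nov 28 2017.
December 2017 ends with Tuesday Dec 26 2017.
Last Tuesday of January 2018: Jan 30 2018.

Jan 30 2018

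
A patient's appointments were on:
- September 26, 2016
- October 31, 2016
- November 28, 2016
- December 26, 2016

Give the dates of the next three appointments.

All Mondays; the gaps (35, 28, 28) vary with month length.
This is the last Monday of each month.
Last Monday of January 2017: January 30, 2017.
Last Monday of February 2017: February 27, 2017.
Last Monday of March 2017: March 27, 2017.

January 30, 2017; February 27, 2017; March 27, 2017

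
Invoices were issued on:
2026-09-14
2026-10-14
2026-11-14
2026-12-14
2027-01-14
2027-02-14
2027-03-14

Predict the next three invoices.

2027-04-14, 2027-05-14, 2027-06-14

The day-of-month is always 14 (30, 31, 30, 31, 31, 28 days between events).
So this recurs on the 14th of each month.
Next: April 2027 → 2027-04-14.
May 2027: 2027-05-14.
June 2027: 2027-06-14.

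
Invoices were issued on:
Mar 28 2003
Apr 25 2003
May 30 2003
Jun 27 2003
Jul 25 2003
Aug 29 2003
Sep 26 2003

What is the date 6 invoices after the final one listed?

Mar 26 2004

All Fridays; the gaps (28, 35, 28, 28, 35, 28) vary with month length.
This is the last Friday of each month.
October 2003 ends with Friday Oct 31 2003.
Last Friday of November 2003: Nov 28 2003.
Last Friday of December 2003: Dec 26 2003.
January 2004 ends with Friday Jan 30 2004.
Last Friday of February 2004: Feb 27 2004.
March 2004 ends with Friday Mar 26 2004.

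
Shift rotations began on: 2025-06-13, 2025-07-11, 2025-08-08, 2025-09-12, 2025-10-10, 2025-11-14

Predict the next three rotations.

2025-12-12, 2026-01-09, 2026-02-13

These are Fridays at 28- or 35-day spacing (28, 28, 35, 28, 35).
The pattern: 2nd Friday of the month.
2nd Friday of December 2025: 2025-12-12.
January 2026 — 2nd Friday is 2026-01-09.
February 2026 — 2nd Friday is 2026-02-13.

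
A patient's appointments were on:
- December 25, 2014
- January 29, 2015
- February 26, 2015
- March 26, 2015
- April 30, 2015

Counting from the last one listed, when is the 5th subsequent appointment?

These are Thursdays with 35, 28, 28, 35-day gaps.
Each is the final Thursday of its month — January 29, 2015 is past the 28th, so '4th Thursday' doesn't fit.
May 2015 ends with Thursday May 28, 2015.
June 2015 ends with Thursday June 25, 2015.
July 2015 ends with Thursday July 30, 2015.
August 2015 ends with Thursday August 27, 2015.
Last Thursday of September 2015: September 24, 2015.

September 24, 2015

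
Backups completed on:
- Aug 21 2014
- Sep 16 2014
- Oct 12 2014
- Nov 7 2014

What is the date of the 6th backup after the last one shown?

Apr 12 2015

Every event comes 26 days after the last (26, 26, 26).
Nov 7 2014 + 26 days = Dec 3 2014.
Dec 3 2014 + 26 days = Dec 29 2014.
Dec 29 2014 + 26 days = Jan 24 2015.
Jan 24 2015 + 26 days = Feb 19 2015.
Feb 19 2015 + 26 days = Mar 17 2015.
Mar 17 2015 + 26 days = Apr 12 2015.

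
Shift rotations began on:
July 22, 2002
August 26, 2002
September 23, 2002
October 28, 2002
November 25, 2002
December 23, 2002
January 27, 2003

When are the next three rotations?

February 24, 2003; March 24, 2003; April 28, 2003

Gaps: 35, 28, 35, 28, 28, 35 days — a mix of 28 and 35. Every date is a Monday.
Each is the 4th Monday of its month.
February 2003 — 4th Monday is February 24, 2003.
4th Monday of March 2003: March 24, 2003.
4th Monday of April 2003: April 28, 2003.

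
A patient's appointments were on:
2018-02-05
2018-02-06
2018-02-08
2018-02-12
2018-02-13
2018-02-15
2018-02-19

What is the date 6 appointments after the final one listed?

2018-03-05

Every event lands on a Monday or Tuesday or Thursday (gaps cycle 1, 2, 4, 1, 2, 4).
So the schedule is: every Monday, Tuesday and Thursday.
The following Tuesday is 2018-02-20.
The following Thursday is 2018-02-22.
Next Monday: 2018-02-26.
The following Tuesday is 2018-02-27.
Next Thursday: 2018-03-01.
The following Monday is 2018-03-05.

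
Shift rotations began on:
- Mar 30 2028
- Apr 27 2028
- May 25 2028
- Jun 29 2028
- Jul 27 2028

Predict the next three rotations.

These are Thursdays with 28, 28, 35, 28-day gaps.
Each is the final Thursday of its month — Mar 30 2028 is past the 28th, so '4th Thursday' doesn't fit.
August 2028 ends with Thursday Aug 31 2028.
September 2028 ends with Thursday Sep 28 2028.
October 2028 ends with Thursday Oct 26 2028.

Aug 31 2028, Sep 28 2028, Oct 26 2028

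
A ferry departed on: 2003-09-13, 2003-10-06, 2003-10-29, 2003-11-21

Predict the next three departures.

The spacing is 23, 23, 23 days — always 23 days.
2003-11-21 + 23 days = 2003-12-14.
2003-12-14 + 23 days = 2004-01-06.
2004-01-06 + 23 days = 2004-01-29.

2003-12-14, 2004-01-06, 2004-01-29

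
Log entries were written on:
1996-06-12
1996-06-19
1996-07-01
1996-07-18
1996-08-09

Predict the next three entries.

1996-09-05, 1996-10-07, 1996-11-13

Gaps: 7, 12, 17, 22 days — each gap is 5 larger than the previous one.
Next gap: 27 days. 1996-08-09 + 27 days = 1996-09-05.
Next gap: 32 days. 1996-09-05 + 32 days = 1996-10-07.
Next gap: 37 days. 1996-10-07 + 37 days = 1996-11-13.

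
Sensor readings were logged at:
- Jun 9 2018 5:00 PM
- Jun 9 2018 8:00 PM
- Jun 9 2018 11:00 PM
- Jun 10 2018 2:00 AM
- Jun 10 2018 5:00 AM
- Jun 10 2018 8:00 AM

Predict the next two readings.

Jun 10 2018 11:00 AM, Jun 10 2018 2:00 PM

Spacing: 3, 3, 3, 3, 3 h — constant 3 h.
Jun 10 2018 8:00 AM + 3 h = Jun 10 2018 11:00 AM.
Jun 10 2018 11:00 AM + 3 h = Jun 10 2018 2:00 PM.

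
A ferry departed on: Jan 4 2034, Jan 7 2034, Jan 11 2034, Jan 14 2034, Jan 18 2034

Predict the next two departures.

Jan 21 2034, Jan 25 2034

The gap pattern 3, 4, 3, 4 repeats every 2 events.
These are the Wednesdays and Saturdays of each week.
The following Saturday is Jan 21 2034.
Next Wednesday: Jan 25 2034.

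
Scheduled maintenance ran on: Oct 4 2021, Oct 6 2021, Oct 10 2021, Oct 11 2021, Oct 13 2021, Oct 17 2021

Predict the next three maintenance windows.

Every event lands on a Monday or Wednesday or Sunday (gaps cycle 2, 4, 1, 2, 4).
So the schedule is: every Monday, Wednesday and Sunday.
Next Monday: Oct 18 2021.
The following Wednesday is Oct 20 2021.
Next Sunday: Oct 24 2021.

Oct 18 2021, Oct 20 2021, Oct 24 2021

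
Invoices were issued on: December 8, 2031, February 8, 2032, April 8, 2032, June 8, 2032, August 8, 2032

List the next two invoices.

October 8, 2032; December 8, 2032

The day-of-month is always 8 (62, 60, 61, 61 days between events).
So this recurs on the 8th of every 2 months.
Next: October 2032 → October 8, 2032.
Next: December 2032 → December 8, 2032.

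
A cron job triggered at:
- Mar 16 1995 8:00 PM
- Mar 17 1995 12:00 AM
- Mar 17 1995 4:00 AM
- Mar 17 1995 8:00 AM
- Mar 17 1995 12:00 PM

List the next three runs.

The interval is a steady 4 hours (4, 4, 4, 4).
Mar 17 1995 12:00 PM + 4 h = Mar 17 1995 4:00 PM.
Mar 17 1995 4:00 PM + 4 h = Mar 17 1995 8:00 PM.
Mar 17 1995 8:00 PM + 4 h = Mar 18 1995 12:00 AM.

Mar 17 1995 4:00 PM, Mar 17 1995 8:00 PM, Mar 18 1995 12:00 AM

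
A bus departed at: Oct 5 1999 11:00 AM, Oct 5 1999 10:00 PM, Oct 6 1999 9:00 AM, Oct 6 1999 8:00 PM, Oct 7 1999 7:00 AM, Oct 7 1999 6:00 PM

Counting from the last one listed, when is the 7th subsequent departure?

Spacing: 11, 11, 11, 11, 11 h — constant 11 h.
Oct 7 1999 6:00 PM + 11 h = Oct 8 1999 5:00 AM.
Oct 8 1999 5:00 AM + 11 h = Oct 8 1999 4:00 PM.
Oct 8 1999 4:00 PM + 11 h = Oct 9 1999 3:00 AM.
Oct 9 1999 3:00 AM + 11 h = Oct 9 1999 2:00 PM.
Oct 9 1999 2:00 PM + 11 h = Oct 10 1999 1:00 AM.
Oct 10 1999 1:00 AM + 11 h = Oct 10 1999 12:00 PM.
Oct 10 1999 12:00 PM + 11 h = Oct 10 1999 11:00 PM.

Oct 10 1999 11:00 PM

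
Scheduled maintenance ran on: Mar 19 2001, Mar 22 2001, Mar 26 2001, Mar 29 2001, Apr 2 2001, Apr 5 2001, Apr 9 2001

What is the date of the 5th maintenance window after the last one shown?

The gap pattern 3, 4, 3, 4, 3, 4 repeats every 2 events.
These are the Mondays and Thursdays of each week.
The following Thursday is Apr 12 2001.
Next Monday: Apr 16 2001.
Next Thursday: Apr 19 2001.
The following Monday is Apr 23 2001.
The following Thursday is Apr 26 2001.

Apr 26 2001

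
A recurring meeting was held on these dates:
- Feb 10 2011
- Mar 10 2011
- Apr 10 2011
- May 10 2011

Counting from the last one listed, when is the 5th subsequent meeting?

Oct 10 2011

Each date is the 10th; the gaps (28, 31, 30) track the month lengths.
The rule is the 10th of each month.
Next: June 2011 → Jun 10 2011.
July 2011: Jul 10 2011.
August 2011: Aug 10 2011.
Next: September 2011 → Sep 10 2011.
October 2011: Oct 10 2011.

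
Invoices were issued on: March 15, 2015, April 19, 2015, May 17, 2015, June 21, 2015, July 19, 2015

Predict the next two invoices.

All dates are Sundays, 35, 28, 35, 28 days apart.
Specifically, the 3rd Sunday of each month.
3rd Sunday of August 2015: August 16, 2015.
September 2015 — 3rd Sunday is September 20, 2015.

August 16, 2015; September 20, 2015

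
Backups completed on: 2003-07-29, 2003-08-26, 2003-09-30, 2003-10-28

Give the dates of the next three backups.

These are Tuesdays with 28, 35, 28-day gaps.
Each is the final Tuesday of its month — 2003-07-29 is past the 28th, so '4th Tuesday' doesn't fit.
November 2003 ends with Tuesday 2003-11-25.
Last Tuesday of December 2003: 2003-12-30.
Last Tuesday of January 2004: 2004-01-27.

2003-11-25, 2003-12-30, 2004-01-27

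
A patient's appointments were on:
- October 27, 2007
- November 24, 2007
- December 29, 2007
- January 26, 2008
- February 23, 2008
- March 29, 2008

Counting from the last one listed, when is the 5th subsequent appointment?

August 30, 2008

All Saturdays; the gaps (28, 35, 28, 28, 35) vary with month length.
This is the last Saturday of each month.
April 2008 ends with Saturday April 26, 2008.
May 2008 ends with Saturday May 31, 2008.
Last Saturday of June 2008: June 28, 2008.
Last Saturday of July 2008: July 26, 2008.
August 2008 ends with Saturday August 30, 2008.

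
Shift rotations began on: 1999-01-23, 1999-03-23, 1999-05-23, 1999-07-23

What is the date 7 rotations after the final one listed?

Each date is the 23rd; the gaps (59, 61, 61) track the month lengths.
The rule is the 23rd of every 2 months.
Next: September 1999 → 1999-09-23.
Next: November 1999 → 1999-11-23.
Next: January 2000 → 2000-01-23.
Next: March 2000 → 2000-03-23.
May 2000: 2000-05-23.
July 2000: 2000-07-23.
September 2000: 2000-09-23.

2000-09-23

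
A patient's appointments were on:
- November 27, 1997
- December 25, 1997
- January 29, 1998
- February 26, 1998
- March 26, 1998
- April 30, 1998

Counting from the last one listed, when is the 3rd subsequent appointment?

July 30, 1998

These are Thursdays with 28, 35, 28, 28, 35-day gaps.
Each is the final Thursday of its month — January 29, 1998 is past the 28th, so '4th Thursday' doesn't fit.
Last Thursday of May 1998: May 28, 1998.
June 1998 ends with Thursday June 25, 1998.
July 1998 ends with Thursday July 30, 1998.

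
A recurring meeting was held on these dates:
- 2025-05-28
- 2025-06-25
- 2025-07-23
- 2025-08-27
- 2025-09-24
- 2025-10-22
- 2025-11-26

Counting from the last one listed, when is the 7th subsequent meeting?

Gaps: 28, 28, 35, 28, 28, 35 days — a mix of 28 and 35. Every date is a Wednesday.
Each is the 4th Wednesday of its month.
4th Wednesday of December 2025: 2025-12-24.
January 2026 — 4th Wednesday is 2026-01-28.
February 2026 — 4th Wednesday is 2026-02-25.
4th Wednesday of March 2026: 2026-03-25.
4th Wednesday of April 2026: 2026-04-22.
4th Wednesday of May 2026: 2026-05-27.
4th Wednesday of June 2026: 2026-06-24.

2026-06-24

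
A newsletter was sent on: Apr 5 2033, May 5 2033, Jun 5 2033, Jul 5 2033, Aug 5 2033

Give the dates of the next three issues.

Sep 5 2033, Oct 5 2033, Nov 5 2033

Gaps: 30, 31, 30, 31 days — not constant. Every event is on the 5th of the month.
Pattern: the 5th of each month.
September 2033: Sep 5 2033.
October 2033: Oct 5 2033.
November 2033: Nov 5 2033.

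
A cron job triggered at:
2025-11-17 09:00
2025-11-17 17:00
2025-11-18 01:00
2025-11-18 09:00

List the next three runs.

2025-11-18 17:00, 2025-11-19 01:00, 2025-11-19 09:00

The interval is a steady 8 hours (8, 8, 8).
2025-11-18 09:00 + 8 h = 2025-11-18 17:00.
2025-11-18 17:00 + 8 h = 2025-11-19 01:00.
2025-11-19 01:00 + 8 h = 2025-11-19 09:00.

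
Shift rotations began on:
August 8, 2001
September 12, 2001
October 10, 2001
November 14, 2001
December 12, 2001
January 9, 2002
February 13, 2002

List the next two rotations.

These are Wednesdays at 28- or 35-day spacing (35, 28, 35, 28, 28, 35).
The pattern: 2nd Wednesday of the month.
2nd Wednesday of March 2002: March 13, 2002.
April 2002 — 2nd Wednesday is April 10, 2002.

March 13, 2002; April 10, 2002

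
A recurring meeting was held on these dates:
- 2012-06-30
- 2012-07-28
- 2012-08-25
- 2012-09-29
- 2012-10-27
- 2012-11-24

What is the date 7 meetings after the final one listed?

Every date is a Saturday; gaps 28, 28, 35, 28, 28 days.
Each is the last Saturday of its month (at least one falls on the 29th or later, ruling out '4th Saturday').
December 2012 ends with Saturday 2012-12-29.
Last Saturday of January 2013: 2013-01-26.
Last Saturday of February 2013: 2013-02-23.
Last Saturday of March 2013: 2013-03-30.
April 2013 ends with Saturday 2013-04-27.
May 2013 ends with Saturday 2013-05-25.
Last Saturday of June 2013: 2013-06-29.

2013-06-29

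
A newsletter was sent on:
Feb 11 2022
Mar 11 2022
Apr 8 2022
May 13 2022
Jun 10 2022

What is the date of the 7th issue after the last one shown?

Gaps: 28, 28, 35, 28 days — a mix of 28 and 35. Every date is a Friday.
Each is the 2nd Friday of its month.
2nd Friday of July 2022: Jul 8 2022.
2nd Friday of August 2022: Aug 12 2022.
September 2022 — 2nd Friday is Sep 9 2022.
2nd Friday of October 2022: Oct 14 2022.
2nd Friday of November 2022: Nov 11 2022.
2nd Friday of December 2022: Dec 9 2022.
January 2023 — 2nd Friday is Jan 13 2023.

Jan 13 2023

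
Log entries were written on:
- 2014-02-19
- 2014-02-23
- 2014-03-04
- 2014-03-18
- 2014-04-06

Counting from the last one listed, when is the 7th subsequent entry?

2015-01-04

The spacing grows by 5 each time: 4, 9, 14, 19 days.
Next gap: 24 days. 2014-04-06 + 24 days = 2014-04-30.
Next gap: 29 days. 2014-04-30 + 29 days = 2014-05-29.
Next gap: 34 days. 2014-05-29 + 34 days = 2014-07-02.
Next gap: 39 days. 2014-07-02 + 39 days = 2014-08-10.
Next gap: 44 days. 2014-08-10 + 44 days = 2014-09-23.
Next gap: 49 days. 2014-09-23 + 49 days = 2014-11-11.
Next gap: 54 days. 2014-11-11 + 54 days = 2015-01-04.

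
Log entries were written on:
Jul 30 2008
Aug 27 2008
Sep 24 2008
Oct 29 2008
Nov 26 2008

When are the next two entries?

Dec 31 2008, Jan 28 2009

Every date is a Wednesday; gaps 28, 28, 35, 28 days.
Each is the last Wednesday of its month (at least one falls on the 29th or later, ruling out '4th Wednesday').
December 2008 ends with Wednesday Dec 31 2008.
Last Wednesday of January 2009: Jan 28 2009.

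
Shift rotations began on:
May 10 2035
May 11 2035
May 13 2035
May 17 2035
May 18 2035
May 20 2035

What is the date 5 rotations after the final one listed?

Jun 1 2035

Gaps: 1, 2, 4, 1, 2 days — not constant, but cyclic with period 3.
The events fall on every Thursday, Friday and Sunday.
Next Thursday: May 24 2035.
The following Friday is May 25 2035.
The following Sunday is May 27 2035.
The following Thursday is May 31 2035.
The following Friday is Jun 1 2035.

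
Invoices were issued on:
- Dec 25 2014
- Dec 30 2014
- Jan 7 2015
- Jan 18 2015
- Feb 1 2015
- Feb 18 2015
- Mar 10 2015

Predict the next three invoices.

Intervals are 5, 8, 11, 14, 17, 20 days — an arithmetic progression with common difference 3.
Next gap: 23 days. Mar 10 2015 + 23 days = Apr 2 2015.
Next gap: 26 days. Apr 2 2015 + 26 days = Apr 28 2015.
Next gap: 29 days. Apr 28 2015 + 29 days = May 27 2015.

Apr 2 2015, Apr 28 2015, May 27 2015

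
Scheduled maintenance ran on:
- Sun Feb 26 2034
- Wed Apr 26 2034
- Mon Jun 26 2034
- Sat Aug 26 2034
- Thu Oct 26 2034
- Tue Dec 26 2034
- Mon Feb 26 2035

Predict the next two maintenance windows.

Thu Apr 26 2035, Tue Jun 26 2035

Each date is the 26th; the gaps (59, 61, 61, 61, 61, 62) track the month lengths.
The rule is the 26th of every 2 months.
April 2035: Thu Apr 26 2035.
Next: June 2035 → Tue Jun 26 2035.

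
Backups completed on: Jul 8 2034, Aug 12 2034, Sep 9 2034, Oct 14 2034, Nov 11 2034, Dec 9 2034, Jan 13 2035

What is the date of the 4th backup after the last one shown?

All dates are Saturdays, 35, 28, 35, 28, 28, 35 days apart.
Specifically, the 2nd Saturday of each month.
2nd Saturday of February 2035: Feb 10 2035.
2nd Saturday of March 2035: Mar 10 2035.
April 2035 — 2nd Saturday is Apr 14 2035.
2nd Saturday of May 2035: May 12 2035.

May 12 2035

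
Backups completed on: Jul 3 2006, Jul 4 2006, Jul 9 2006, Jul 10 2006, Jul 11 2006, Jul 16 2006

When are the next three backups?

Every event lands on a Monday or Tuesday or Sunday (gaps cycle 1, 5, 1, 1, 5).
So the schedule is: every Monday, Tuesday and Sunday.
Next Monday: Jul 17 2006.
Next Tuesday: Jul 18 2006.
Next Sunday: Jul 23 2006.

Jul 17 2006, Jul 18 2006, Jul 23 2006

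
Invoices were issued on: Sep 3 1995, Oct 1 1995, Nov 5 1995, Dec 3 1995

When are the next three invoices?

Jan 7 1996, Feb 4 1996, Mar 3 1996

These are Sundays at 28- or 35-day spacing (28, 35, 28).
The pattern: 1st Sunday of the month.
January 1996 — 1st Sunday is Jan 7 1996.
February 1996 — 1st Sunday is Feb 4 1996.
March 1996 — 1st Sunday is Mar 3 1996.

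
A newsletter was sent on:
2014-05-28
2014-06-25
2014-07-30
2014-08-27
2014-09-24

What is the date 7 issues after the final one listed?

2015-04-29

Every date is a Wednesday; gaps 28, 35, 28, 28 days.
Each is the last Wednesday of its month (at least one falls on the 29th or later, ruling out '4th Wednesday').
Last Wednesday of October 2014: 2014-10-29.
Last Wednesday of November 2014: 2014-11-26.
Last Wednesday of December 2014: 2014-12-31.
Last Wednesday of January 2015: 2015-01-28.
February 2015 ends with Wednesday 2015-02-25.
March 2015 ends with Wednesday 2015-03-25.
Last Wednesday of April 2015: 2015-04-29.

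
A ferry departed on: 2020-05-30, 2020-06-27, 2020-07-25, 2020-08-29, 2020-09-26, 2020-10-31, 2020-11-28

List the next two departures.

2020-12-26, 2021-01-30

Every date is a Saturday; gaps 28, 28, 35, 28, 35, 28 days.
Each is the last Saturday of its month (at least one falls on the 29th or later, ruling out '4th Saturday').
Last Saturday of December 2020: 2020-12-26.
Last Saturday of January 2021: 2021-01-30.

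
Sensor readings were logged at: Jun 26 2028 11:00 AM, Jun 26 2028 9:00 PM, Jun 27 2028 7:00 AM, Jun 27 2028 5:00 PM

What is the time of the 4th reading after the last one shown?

Spacing: 10, 10, 10 h — constant 10 h.
Jun 27 2028 5:00 PM + 10 h = Jun 28 2028 3:00 AM.
Jun 28 2028 3:00 AM + 10 h = Jun 28 2028 1:00 PM.
Jun 28 2028 1:00 PM + 10 h = Jun 28 2028 11:00 PM.
Jun 28 2028 11:00 PM + 10 h = Jun 29 2028 9:00 AM.

Jun 29 2028 9:00 AM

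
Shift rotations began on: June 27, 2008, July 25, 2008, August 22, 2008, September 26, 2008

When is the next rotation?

Gaps: 28, 28, 35 days — a mix of 28 and 35. Every date is a Friday.
Each is the 4th Friday of its month.
4th Friday of October 2008: October 24, 2008.

October 24, 2008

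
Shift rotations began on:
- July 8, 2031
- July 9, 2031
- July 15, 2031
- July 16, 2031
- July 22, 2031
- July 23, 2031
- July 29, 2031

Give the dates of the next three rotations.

July 30, 2031; August 5, 2031; August 6, 2031

Gaps: 1, 6, 1, 6, 1, 6 days — not constant, but cyclic with period 2.
The events fall on every Tuesday and Wednesday.
The following Wednesday is July 30, 2031.
The following Tuesday is August 5, 2031.
Next Wednesday: August 6, 2031.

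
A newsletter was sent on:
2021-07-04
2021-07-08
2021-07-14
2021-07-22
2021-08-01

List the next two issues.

The spacing grows by 2 each time: 4, 6, 8, 10 days.
Next gap: 12 days. 2021-08-01 + 12 days = 2021-08-13.
Next gap: 14 days. 2021-08-13 + 14 days = 2021-08-27.

2021-08-13, 2021-08-27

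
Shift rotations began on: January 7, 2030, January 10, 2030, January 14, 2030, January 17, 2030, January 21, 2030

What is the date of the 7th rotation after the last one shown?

February 14, 2030

Every event lands on a Monday or Thursday (gaps cycle 3, 4, 3, 4).
So the schedule is: every Monday and Thursday.
Next Thursday: January 24, 2030.
The following Monday is January 28, 2030.
The following Thursday is January 31, 2030.
Next Monday: February 4, 2030.
The following Thursday is February 7, 2030.
Next Monday: February 11, 2030.
The following Thursday is February 14, 2030.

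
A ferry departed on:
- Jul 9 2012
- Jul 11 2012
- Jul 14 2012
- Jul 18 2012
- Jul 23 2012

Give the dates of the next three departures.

Intervals are 2, 3, 4, 5 days — an arithmetic progression with common difference 1.
Next gap: 6 days. Jul 23 2012 + 6 days = Jul 29 2012.
Next gap: 7 days. Jul 29 2012 + 7 days = Aug 5 2012.
Next gap: 8 days. Aug 5 2012 + 8 days = Aug 13 2012.

Jul 29 2012, Aug 5 2012, Aug 13 2012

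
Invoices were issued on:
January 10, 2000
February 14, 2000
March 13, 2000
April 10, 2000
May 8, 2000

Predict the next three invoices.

June 12, 2000; July 10, 2000; August 14, 2000

All dates are Mondays, 35, 28, 28, 28 days apart.
Specifically, the 2nd Monday of each month.
June 2000 — 2nd Monday is June 12, 2000.
July 2000 — 2nd Monday is July 10, 2000.
August 2000 — 2nd Monday is August 14, 2000.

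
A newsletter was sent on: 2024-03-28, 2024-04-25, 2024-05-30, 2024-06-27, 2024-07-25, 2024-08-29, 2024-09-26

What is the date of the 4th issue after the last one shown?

These are Thursdays with 28, 35, 28, 28, 35, 28-day gaps.
Each is the final Thursday of its month — 2024-05-30 is past the 28th, so '4th Thursday' doesn't fit.
Last Thursday of October 2024: 2024-10-31.
Last Thursday of November 2024: 2024-11-28.
December 2024 ends with Thursday 2024-12-26.
Last Thursday of January 2025: 2025-01-30.

2025-01-30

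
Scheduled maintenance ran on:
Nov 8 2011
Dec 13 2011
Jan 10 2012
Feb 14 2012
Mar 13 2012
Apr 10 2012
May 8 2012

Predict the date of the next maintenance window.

Jun 12 2012

These are Tuesdays at 28- or 35-day spacing (35, 28, 35, 28, 28, 28).
The pattern: 2nd Tuesday of the month.
2nd Tuesday of June 2012: Jun 12 2012.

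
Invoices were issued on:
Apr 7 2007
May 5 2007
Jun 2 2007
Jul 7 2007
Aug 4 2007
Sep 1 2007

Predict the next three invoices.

All dates are Saturdays, 28, 28, 35, 28, 28 days apart.
Specifically, the 1st Saturday of each month.
1st Saturday of October 2007: Oct 6 2007.
November 2007 — 1st Saturday is Nov 3 2007.
1st Saturday of December 2007: Dec 1 2007.

Oct 6 2007, Nov 3 2007, Dec 1 2007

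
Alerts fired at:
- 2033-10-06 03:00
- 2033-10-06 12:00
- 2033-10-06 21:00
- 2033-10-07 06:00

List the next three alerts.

2033-10-07 15:00, 2033-10-08 00:00, 2033-10-08 09:00

The interval is a steady 9 hours (9, 9, 9).
2033-10-07 06:00 + 9 h = 2033-10-07 15:00.
2033-10-07 15:00 + 9 h = 2033-10-08 00:00.
2033-10-08 00:00 + 9 h = 2033-10-08 09:00.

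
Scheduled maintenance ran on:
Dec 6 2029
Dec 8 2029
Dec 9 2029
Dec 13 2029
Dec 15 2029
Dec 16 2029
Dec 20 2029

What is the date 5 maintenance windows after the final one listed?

Every event lands on a Thursday or Saturday or Sunday (gaps cycle 2, 1, 4, 2, 1, 4).
So the schedule is: every Thursday, Saturday and Sunday.
Next Saturday: Dec 22 2029.
The following Sunday is Dec 23 2029.
Next Thursday: Dec 27 2029.
Next Saturday: Dec 29 2029.
The following Sunday is Dec 30 2029.

Dec 30 2029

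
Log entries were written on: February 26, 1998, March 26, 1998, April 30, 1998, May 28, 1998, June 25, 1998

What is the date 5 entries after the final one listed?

Every date is a Thursday; gaps 28, 35, 28, 28 days.
Each is the last Thursday of its month (at least one falls on the 29th or later, ruling out '4th Thursday').
Last Thursday of July 1998: July 30, 1998.
Last Thursday of August 1998: August 27, 1998.
Last Thursday of September 1998: September 24, 1998.
Last Thursday of October 1998: October 29, 1998.
November 1998 ends with Thursday November 26, 1998.

November 26, 1998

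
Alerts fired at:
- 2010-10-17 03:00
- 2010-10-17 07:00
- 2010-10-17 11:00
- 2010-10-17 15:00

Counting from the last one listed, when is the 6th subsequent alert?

Gaps: 4, 4, 4 hours — each event is 4 hours after the previous one.
2010-10-17 15:00 + 4 h = 2010-10-17 19:00.
2010-10-17 19:00 + 4 h = 2010-10-17 23:00.
2010-10-17 23:00 + 4 h = 2010-10-18 03:00.
2010-10-18 03:00 + 4 h = 2010-10-18 07:00.
2010-10-18 07:00 + 4 h = 2010-10-18 11:00.
2010-10-18 11:00 + 4 h = 2010-10-18 15:00.

2010-10-18 15:00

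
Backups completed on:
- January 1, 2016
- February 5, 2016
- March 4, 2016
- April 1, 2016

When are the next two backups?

May 6, 2016; June 3, 2016

These are Fridays at 28- or 35-day spacing (35, 28, 28).
The pattern: 1st Friday of the month.
May 2016 — 1st Friday is May 6, 2016.
June 2016 — 1st Friday is June 3, 2016.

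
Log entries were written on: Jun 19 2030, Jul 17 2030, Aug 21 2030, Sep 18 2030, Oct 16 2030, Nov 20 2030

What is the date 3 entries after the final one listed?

Feb 19 2031

These are Wednesdays at 28- or 35-day spacing (28, 35, 28, 28, 35).
The pattern: 3rd Wednesday of the month.
3rd Wednesday of December 2030: Dec 18 2030.
3rd Wednesday of January 2031: Jan 15 2031.
3rd Wednesday of February 2031: Feb 19 2031.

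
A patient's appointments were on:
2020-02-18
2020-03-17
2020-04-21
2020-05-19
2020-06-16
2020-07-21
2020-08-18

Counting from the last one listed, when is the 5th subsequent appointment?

These are Tuesdays at 28- or 35-day spacing (28, 35, 28, 28, 35, 28).
The pattern: 3rd Tuesday of the month.
September 2020 — 3rd Tuesday is 2020-09-15.
October 2020 — 3rd Tuesday is 2020-10-20.
3rd Tuesday of November 2020: 2020-11-17.
3rd Tuesday of December 2020: 2020-12-15.
3rd Tuesday of January 2021: 2021-01-19.

2021-01-19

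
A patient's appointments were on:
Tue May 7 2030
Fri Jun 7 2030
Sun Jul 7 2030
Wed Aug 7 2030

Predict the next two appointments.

Each date is the 7th; the gaps (31, 30, 31) track the month lengths.
The rule is the 7th of each month.
September 2030: Sat Sep 7 2030.
October 2030: Mon Oct 7 2030.

Sat Sep 7 2030, Mon Oct 7 2030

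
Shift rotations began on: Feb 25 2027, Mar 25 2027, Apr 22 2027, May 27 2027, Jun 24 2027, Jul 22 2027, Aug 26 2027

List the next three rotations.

These are Thursdays at 28- or 35-day spacing (28, 28, 35, 28, 28, 35).
The pattern: 4th Thursday of the month.
September 2027 — 4th Thursday is Sep 23 2027.
4th Thursday of October 2027: Oct 28 2027.
November 2027 — 4th Thursday is Nov 25 2027.

Sep 23 2027, Oct 28 2027, Nov 25 2027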